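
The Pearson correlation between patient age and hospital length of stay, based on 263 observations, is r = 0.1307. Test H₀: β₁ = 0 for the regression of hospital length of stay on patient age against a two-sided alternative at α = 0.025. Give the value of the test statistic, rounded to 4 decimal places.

t = 2.1298

t = r·√(n − 2)/√(1 − r²) = 0.1307·√261/√0.982918 = 2.1298.
df = n − 2 = 261.
Two-sided p ≈ 0.0341, which is ≥ 0.025, so fail to reject H₀.
The data do not give significant evidence of a linear association between patient age and hospital length of stay.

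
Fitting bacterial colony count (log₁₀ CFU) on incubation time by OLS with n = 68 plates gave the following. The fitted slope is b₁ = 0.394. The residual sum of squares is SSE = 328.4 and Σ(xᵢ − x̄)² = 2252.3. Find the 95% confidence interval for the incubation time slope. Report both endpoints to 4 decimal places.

(0.3002, 0.4878)

MSE = SSE/(n − 2) = 328.4/66 = 4.97576.
SE(b₁) = √(MSE/Sₓₓ) = √(4.97576/2252.3) = 0.047002.
df = n − 2 = 66.
t* = t_{0.025, 66} = 1.996564.
Margin = t* × SE = 1.996564 × 0.047002 = 0.093843.
CI: 0.394 ± 0.093843 → (0.3002, 0.4878).
With 95% confidence, each one-unit increase in incubation time is associated with a change of between 0.3002 and 0.4878 log₁₀ CFU in bacterial colony count.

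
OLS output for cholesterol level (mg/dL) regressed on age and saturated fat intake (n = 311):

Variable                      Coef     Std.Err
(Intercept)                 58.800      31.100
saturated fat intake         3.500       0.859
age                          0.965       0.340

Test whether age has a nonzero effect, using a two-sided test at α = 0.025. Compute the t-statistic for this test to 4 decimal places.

t = 2.8382

Read off: b = 0.965, SE = 0.340 for age.
H₀: β₁ = 0 vs H₁: β₁ ≠ 0.
t = 0.965 / 0.340 = 2.8382.
df = n − k − 1 = 311 − 2 − 1 = 308.
Two-sided p ≈ 0.0048, which is < 0.025, so reject H₀.
There is evidence that age is associated with cholesterol level, holding the other predictors fixed.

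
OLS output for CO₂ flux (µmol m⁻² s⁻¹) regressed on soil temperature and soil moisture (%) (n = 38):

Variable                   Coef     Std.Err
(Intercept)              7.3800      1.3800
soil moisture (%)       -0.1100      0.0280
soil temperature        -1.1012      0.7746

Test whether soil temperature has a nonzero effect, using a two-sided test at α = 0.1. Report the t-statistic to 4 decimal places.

t = -1.4216

Read off: b = -1.1012, SE = 0.7746 for soil temperature.
H₀: β₁ = 0 vs H₁: β₁ ≠ 0.
t = -1.1012 / 0.7746 = -1.4216.
df = n − k − 1 = 38 − 2 − 1 = 35.
Two-sided p ≈ 0.1640, which is ≥ 0.1, so fail to reject H₀.
The data do not give significant evidence of an association between soil temperature and CO₂ flux, after adjusting for the other predictors.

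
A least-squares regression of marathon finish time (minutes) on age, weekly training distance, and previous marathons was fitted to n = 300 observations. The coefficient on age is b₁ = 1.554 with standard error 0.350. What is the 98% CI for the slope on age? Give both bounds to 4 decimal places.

df = n − k − 1 = 300 − 3 − 1 = 296.
t* = t_{0.01, 296} = 2.339012.
Margin = t* × SE = 2.339012 × 0.350 = 0.818654.
CI: 1.554 ± 0.818654 → (0.7353, 2.3727).
With 98% confidence, each one-unit increase in age is associated with a change of between 0.7353 and 2.3727 minutes in marathon finish time, holding the other predictors fixed.

(0.7353, 2.3727)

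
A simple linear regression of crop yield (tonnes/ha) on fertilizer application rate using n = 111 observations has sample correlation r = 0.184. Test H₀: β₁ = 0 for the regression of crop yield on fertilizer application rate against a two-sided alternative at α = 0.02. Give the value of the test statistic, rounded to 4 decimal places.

t = 1.9544

t = r·√(n − 2)/√(1 − r²) = 0.184·√109/√0.966144 = 1.9544.
df = n − 2 = 109.
Two-sided p ≈ 0.0532, which is ≥ 0.02, so fail to reject H₀.
The data do not give significant evidence of a linear association between fertilizer application rate and crop yield.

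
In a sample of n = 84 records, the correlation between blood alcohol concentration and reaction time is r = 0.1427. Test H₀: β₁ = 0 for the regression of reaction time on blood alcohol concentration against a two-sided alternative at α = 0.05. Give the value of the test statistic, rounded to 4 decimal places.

t = 1.3056

t = r·√(n − 2)/√(1 − r²) = 0.1427·√82/√0.979637 = 1.3056.
df = n − 2 = 82.
Two-sided p ≈ 0.1954, which is ≥ 0.05, so fail to reject H₀.
The data do not give significant evidence of a linear association between blood alcohol concentration and reaction time.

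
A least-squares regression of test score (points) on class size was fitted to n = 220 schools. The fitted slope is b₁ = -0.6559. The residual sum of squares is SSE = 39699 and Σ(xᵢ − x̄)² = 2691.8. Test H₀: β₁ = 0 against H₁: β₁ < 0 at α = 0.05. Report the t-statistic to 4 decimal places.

MSE = SSE/(n − 2) = 39699/218 = 182.106.
SE(b₁) = √(MSE/Sₓₓ) = √(182.106/2691.8) = 0.2601.
t = -0.6559 / 0.2601 = -2.5217.
df = n − 2 = 218.
One-sided p ≈ 0.0062, which is < 0.05, so reject H₀.
There is evidence that the true slope on class size is negative.

t = -2.5217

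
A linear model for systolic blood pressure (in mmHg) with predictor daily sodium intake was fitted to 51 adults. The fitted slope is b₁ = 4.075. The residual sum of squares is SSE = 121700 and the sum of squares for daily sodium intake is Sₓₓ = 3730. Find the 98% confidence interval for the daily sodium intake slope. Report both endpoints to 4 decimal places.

(2.1126, 6.0374)

MSE = SSE/(n − 2) = 121700/49 = 2483.67.
SE(b₁) = √(MSE/Sₓₓ) = √(2483.67/3730) = 0.816005.
df = n − 2 = 49.
t* = t_{0.01, 49} = 2.404892.
Margin = t* × SE = 2.404892 × 0.816005 = 1.962404.
CI: 4.075 ± 1.962404 → (2.1126, 6.0374).
With 98% confidence, each one-unit increase in daily sodium intake is associated with a change of between 2.1126 and 6.0374 mmHg in systolic blood pressure.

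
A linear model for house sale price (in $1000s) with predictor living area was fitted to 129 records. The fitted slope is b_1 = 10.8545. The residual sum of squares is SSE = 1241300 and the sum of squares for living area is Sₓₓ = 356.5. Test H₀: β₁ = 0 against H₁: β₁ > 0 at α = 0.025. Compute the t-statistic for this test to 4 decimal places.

t = 2.0730

MSE = SSE/(n − 2) = 1241300/127 = 9774.02.
SE(b_1) = √(MSE/Sₓₓ) = √(9774.02/356.5) = 5.23609.
t = 10.8545 / 5.23609 = 2.0730.
df = n − 2 = 127.
One-sided p ≈ 0.0201, which is < 0.025, so reject H₀.
There is evidence that the true slope on living area is positive.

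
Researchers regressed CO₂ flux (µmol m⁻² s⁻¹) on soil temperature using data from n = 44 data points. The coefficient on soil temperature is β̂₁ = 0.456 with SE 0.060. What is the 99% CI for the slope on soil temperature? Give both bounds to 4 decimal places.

df = n − 2 = 44 − 2 = 42.
t* = t_{0.005, 42} = 2.698066.
Margin = t* × SE = 2.698066 × 0.060 = 0.161884.
CI: 0.456 ± 0.161884 → (0.2941, 0.6179).
With 99% confidence, each one-unit increase in soil temperature is associated with a change of between 0.2941 and 0.6179 µmol m⁻² s⁻¹ in CO₂ flux.

(0.2941, 0.6179)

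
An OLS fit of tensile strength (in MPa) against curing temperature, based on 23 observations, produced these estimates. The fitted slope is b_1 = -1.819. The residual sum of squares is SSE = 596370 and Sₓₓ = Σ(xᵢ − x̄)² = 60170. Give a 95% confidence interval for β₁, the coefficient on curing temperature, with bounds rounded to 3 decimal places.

MSE = SSE/(n − 2) = 596370/21 = 28398.6.
SE(b_1) = √(MSE/Sₓₓ) = √(28398.6/60170) = 0.687002.
df = n − 2 = 21.
t* = t_{0.025, 21} = 2.079614.
Margin = t* × SE = 2.079614 × 0.687002 = 1.42870.
CI: -1.819 ± 1.42870 → (-3.248, -0.390).
With 95% confidence, each one-unit increase in curing temperature is associated with a change of between -3.248 and -0.390 MPa in tensile strength.

(-3.248, -0.390)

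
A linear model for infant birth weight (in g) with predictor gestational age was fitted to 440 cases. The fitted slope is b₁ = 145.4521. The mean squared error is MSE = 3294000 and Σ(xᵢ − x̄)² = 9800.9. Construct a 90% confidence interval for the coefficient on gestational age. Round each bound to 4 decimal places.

(115.2334, 175.6708)

SE(b₁) = √(MSE/Sₓₓ) = √(3.294e+06/9800.9) = 18.3328.
df = n − 2 = 438.
t* = t_{0.05, 438} = 1.64834.
Margin = t* × SE = 1.64834 × 18.3328 = 30.218688.
CI: 145.4521 ± 30.218688 → (115.2334, 175.6708).
With 90% confidence, each one-unit increase in gestational age is associated with a change of between 115.2334 and 175.6708 g in infant birth weight.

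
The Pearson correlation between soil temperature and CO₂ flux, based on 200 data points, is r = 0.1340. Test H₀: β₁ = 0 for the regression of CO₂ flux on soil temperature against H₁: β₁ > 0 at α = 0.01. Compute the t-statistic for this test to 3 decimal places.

t = 1.903

t = r·√(n − 2)/√(1 − r²) = 0.1340·√198/√0.982044 = 1.903.
df = n − 2 = 198.
One-sided p ≈ 0.0293, which is ≥ 0.01, so fail to reject H₀.
The data do not give significant evidence of a linear association between soil temperature and CO₂ flux.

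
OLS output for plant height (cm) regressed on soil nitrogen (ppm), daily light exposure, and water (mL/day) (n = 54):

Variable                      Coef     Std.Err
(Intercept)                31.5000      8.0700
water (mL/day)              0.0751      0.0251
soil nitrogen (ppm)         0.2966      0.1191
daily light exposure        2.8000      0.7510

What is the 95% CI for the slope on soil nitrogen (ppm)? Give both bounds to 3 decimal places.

(0.057, 0.536)

Read off: b = 0.2966, SE = 0.1191 for soil nitrogen (ppm).
df = n − k − 1 = 54 − 3 − 1 = 50.
t* = t_{0.025, 50} = 2.008559.
Margin = t* × SE = 2.008559 × 0.1191 = 0.23922.
CI: 0.2966 ± 0.23922 → (0.057, 0.536).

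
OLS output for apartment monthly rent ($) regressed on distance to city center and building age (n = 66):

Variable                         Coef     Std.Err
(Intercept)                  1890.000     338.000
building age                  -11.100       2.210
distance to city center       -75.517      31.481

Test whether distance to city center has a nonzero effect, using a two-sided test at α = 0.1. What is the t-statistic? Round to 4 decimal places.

Read off: b = -75.517, SE = 31.481 for distance to city center.
H₀: β₁ = 0 vs H₁: β₁ ≠ 0.
t = -75.517 / 31.481 = -2.3988.
df = n − k − 1 = 66 − 2 − 1 = 63.
Two-sided p ≈ 0.0194, which is < 0.1, so reject H₀.
There is evidence that distance to city center is associated with apartment monthly rent, holding the other predictors fixed.

t = -2.3988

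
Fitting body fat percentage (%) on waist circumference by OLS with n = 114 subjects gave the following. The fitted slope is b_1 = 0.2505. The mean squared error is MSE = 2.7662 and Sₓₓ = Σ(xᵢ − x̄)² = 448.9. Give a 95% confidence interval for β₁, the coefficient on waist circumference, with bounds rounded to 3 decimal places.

(0.095, 0.406)

SE(b_1) = √(MSE/Sₓₓ) = √(2.7662/448.9) = 0.0784995.
df = n − 2 = 112.
t* = t_{0.025, 112} = 1.981372.
Margin = t* × SE = 1.981372 × 0.0784995 = 0.15554.
CI: 0.2505 ± 0.15554 → (0.095, 0.406).
With 95% confidence, each one-unit increase in waist circumference is associated with a change of between 0.095 and 0.406 % in body fat percentage.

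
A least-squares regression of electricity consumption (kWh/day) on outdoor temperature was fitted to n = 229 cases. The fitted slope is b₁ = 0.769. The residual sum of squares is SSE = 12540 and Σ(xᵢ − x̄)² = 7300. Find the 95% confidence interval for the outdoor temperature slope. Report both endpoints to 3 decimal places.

(0.598, 0.940)

MSE = SSE/(n − 2) = 12540/227 = 55.2423.
SE(b₁) = √(MSE/Sₓₓ) = √(55.2423/7300) = 0.086991.
df = n − 2 = 227.
t* = t_{0.025, 227} = 1.97047.
Margin = t* × SE = 1.97047 × 0.086991 = 0.17141.
CI: 0.769 ± 0.17141 → (0.598, 0.940).
With 95% confidence, each one-unit increase in outdoor temperature is associated with a change of between 0.598 and 0.940 kWh/day in electricity consumption.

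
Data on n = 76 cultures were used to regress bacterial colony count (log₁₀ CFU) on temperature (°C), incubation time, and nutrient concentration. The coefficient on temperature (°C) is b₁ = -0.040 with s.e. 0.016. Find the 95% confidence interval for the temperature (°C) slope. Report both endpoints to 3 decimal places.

df = n − k − 1 = 76 − 3 − 1 = 72.
t* = t_{0.025, 72} = 1.993464.
Margin = t* × SE = 1.993464 × 0.016 = 0.03190.
CI: -0.040 ± 0.03190 → (-0.072, -0.008).
With 95% confidence, each one-unit increase in temperature (°C) is associated with a change of between -0.072 and -0.008 log₁₀ CFU in bacterial colony count, holding the other predictors fixed.

(-0.072, -0.008)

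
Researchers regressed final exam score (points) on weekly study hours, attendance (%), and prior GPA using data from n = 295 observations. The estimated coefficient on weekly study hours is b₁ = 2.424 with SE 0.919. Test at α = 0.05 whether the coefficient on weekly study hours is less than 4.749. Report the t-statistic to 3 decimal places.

t = -2.530

H₀: β₁ = 4.749 vs H₁: β₁ < 4.749.
t = (b₁ − β₁⁰)/SE = (2.424 − 4.749) / 0.919 = -2.530.
df = n − k − 1 = 295 − 3 − 1 = 291.
One-sided p ≈ 0.0060, which is < 0.05, so reject H₀.
There is evidence that the true slope on weekly study hours is below 4.749 points per unit, holding the other predictors fixed.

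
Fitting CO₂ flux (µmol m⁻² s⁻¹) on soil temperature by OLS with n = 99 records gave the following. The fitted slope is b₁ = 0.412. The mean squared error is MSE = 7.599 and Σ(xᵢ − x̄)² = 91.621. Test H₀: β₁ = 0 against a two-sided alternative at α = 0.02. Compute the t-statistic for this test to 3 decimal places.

t = 1.431

SE(b₁) = √(MSE/Sₓₓ) = √(7.599/91.621) = 0.287992.
t = 0.412 / 0.287992 = 1.431.
df = n − 2 = 97.
Two-sided p ≈ 0.1558, which is ≥ 0.02, so fail to reject H₀.
The data do not give significant evidence of an association between soil temperature and CO₂ flux.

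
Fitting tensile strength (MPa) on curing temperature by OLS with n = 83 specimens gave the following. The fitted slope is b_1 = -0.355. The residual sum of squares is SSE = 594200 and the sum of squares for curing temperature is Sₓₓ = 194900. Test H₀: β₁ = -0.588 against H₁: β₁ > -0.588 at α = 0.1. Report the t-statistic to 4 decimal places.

t = 1.2010

MSE = SSE/(n − 2) = 594200/81 = 7335.8.
SE(b_1) = √(MSE/Sₓₓ) = √(7335.8/194900) = 0.194007.
t = (-0.355 − (-0.588)) / 0.194007 = 1.2010.
df = n − 2 = 81.
One-sided p ≈ 0.1166, which is ≥ 0.1, so fail to reject H₀.
The data do not give significant evidence that the true slope on curing temperature exceeds -0.588 MPa per unit.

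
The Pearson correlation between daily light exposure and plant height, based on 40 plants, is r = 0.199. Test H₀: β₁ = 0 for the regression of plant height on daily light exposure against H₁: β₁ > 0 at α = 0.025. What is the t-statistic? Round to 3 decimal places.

t = r·√(n − 2)/√(1 − r²) = 0.199·√38/√0.960399 = 1.252.
df = n − 2 = 38.
One-sided p ≈ 0.1092, which is ≥ 0.025, so fail to reject H₀.
The data do not give significant evidence of a linear association between daily light exposure and plant height.

t = 1.252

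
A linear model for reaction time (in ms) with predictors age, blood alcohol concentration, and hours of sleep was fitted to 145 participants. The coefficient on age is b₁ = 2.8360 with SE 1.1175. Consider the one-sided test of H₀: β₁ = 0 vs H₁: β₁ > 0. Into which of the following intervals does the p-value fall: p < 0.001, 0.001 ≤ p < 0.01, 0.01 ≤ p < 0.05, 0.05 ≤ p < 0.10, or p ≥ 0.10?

0.001 ≤ p < 0.01

t = 2.8360 / 1.1175 = 2.538.
df = n − k − 1 = 145 − 3 − 1 = 141.
One-sided p = P(T_{141} > t) ≈ 0.0061.
So 0.001 ≤ p < 0.01.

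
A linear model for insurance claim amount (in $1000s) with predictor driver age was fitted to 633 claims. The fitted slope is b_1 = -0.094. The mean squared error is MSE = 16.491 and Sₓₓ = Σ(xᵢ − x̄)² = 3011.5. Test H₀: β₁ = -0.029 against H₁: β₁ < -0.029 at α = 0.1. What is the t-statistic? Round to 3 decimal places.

t = -0.878

SE(b_1) = √(MSE/Sₓₓ) = √(16.491/3011.5) = 0.0740001.
t = (-0.094 − (-0.029)) / 0.0740001 = -0.878.
df = n − 2 = 631.
One-sided p ≈ 0.1900, which is ≥ 0.1, so fail to reject H₀.
The data do not give significant evidence that the true slope on driver age is below -0.029 $1000s per unit.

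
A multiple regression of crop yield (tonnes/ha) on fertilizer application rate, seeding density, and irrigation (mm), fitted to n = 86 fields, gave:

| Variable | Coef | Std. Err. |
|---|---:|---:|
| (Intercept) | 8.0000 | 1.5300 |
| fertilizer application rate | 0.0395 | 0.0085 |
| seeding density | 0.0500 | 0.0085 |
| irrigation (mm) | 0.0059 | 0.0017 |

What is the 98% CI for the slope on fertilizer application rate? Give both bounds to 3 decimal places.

Read off: b = 0.0395, SE = 0.0085 for fertilizer application rate.
df = n − k − 1 = 86 − 3 − 1 = 82.
t* = t_{0.01, 82} = 2.372687.
Margin = t* × SE = 2.372687 × 0.0085 = 0.02017.
CI: 0.0395 ± 0.02017 → (0.019, 0.060).

(0.019, 0.060)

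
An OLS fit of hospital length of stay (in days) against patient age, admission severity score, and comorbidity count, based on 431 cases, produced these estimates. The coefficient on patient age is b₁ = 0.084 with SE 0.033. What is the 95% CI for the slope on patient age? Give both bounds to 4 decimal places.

df = n − k − 1 = 431 − 3 − 1 = 427.
t* = t_{0.025, 427} = 1.965535.
Margin = t* × SE = 1.965535 × 0.033 = 0.064863.
CI: 0.084 ± 0.064863 → (0.0191, 0.1489).
With 95% confidence, each one-unit increase in patient age is associated with a change of between 0.0191 and 0.1489 days in hospital length of stay, holding the other predictors fixed.

(0.0191, 0.1489)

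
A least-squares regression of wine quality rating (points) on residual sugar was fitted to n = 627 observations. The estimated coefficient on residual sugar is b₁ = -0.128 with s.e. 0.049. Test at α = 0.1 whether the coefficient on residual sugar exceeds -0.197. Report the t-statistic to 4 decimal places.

H₀: β₁ = -0.197 vs H₁: β₁ > -0.197.
t = (b₁ − β₁⁰)/SE = (-0.128 − (-0.197)) / 0.049 = 1.4082.
df = n − 2 = 627 − 2 = 625.
One-sided p ≈ 0.0798, which is < 0.1, so reject H₀.
There is evidence that the true slope on residual sugar exceeds -0.197 points per unit.

t = 1.4082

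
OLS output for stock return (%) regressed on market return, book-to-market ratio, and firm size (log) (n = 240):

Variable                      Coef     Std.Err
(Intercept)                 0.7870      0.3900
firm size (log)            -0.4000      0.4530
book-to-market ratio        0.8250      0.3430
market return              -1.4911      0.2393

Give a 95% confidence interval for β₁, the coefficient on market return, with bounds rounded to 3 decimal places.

(-1.963, -1.020)

Read off: b = -1.4911, SE = 0.2393 for market return.
df = n − k − 1 = 240 − 3 − 1 = 236.
t* = t_{0.025, 236} = 1.970067.
Margin = t* × SE = 1.970067 × 0.2393 = 0.47144.
CI: -1.4911 ± 0.47144 → (-1.963, -1.020).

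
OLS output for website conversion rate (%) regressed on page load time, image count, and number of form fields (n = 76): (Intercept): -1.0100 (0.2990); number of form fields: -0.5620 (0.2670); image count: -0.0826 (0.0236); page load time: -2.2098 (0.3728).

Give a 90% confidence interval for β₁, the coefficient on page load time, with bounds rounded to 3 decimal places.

Read off: b = -2.2098, SE = 0.3728 for page load time.
df = n − k − 1 = 76 − 3 − 1 = 72.
t* = t_{0.05, 72} = 1.666294.
Margin = t* × SE = 1.666294 × 0.3728 = 0.62119.
CI: -2.2098 ± 0.62119 → (-2.831, -1.589).

(-2.831, -1.589)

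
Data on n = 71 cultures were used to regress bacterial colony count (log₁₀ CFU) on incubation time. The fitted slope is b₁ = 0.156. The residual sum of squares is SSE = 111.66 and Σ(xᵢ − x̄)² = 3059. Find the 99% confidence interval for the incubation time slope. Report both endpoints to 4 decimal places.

(0.0951, 0.2169)

MSE = SSE/(n − 2) = 111.66/69 = 1.61826.
SE(b₁) = √(MSE/Sₓₓ) = √(1.61826/3059) = 0.0230004.
df = n − 2 = 69.
t* = t_{0.005, 69} = 2.648977.
Margin = t* × SE = 2.648977 × 0.0230004 = 0.060927.
CI: 0.156 ± 0.060927 → (0.0951, 0.2169).
With 99% confidence, each one-unit increase in incubation time is associated with a change of between 0.0951 and 0.2169 log₁₀ CFU in bacterial colony count.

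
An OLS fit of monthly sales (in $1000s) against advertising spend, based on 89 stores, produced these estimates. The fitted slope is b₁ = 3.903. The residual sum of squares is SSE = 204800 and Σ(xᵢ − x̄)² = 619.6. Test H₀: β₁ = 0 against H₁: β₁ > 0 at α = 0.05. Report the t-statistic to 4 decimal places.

t = 2.0024

MSE = SSE/(n − 2) = 204800/87 = 2354.02.
SE(b₁) = √(MSE/Sₓₓ) = √(2354.02/619.6) = 1.94917.
t = 3.903 / 1.94917 = 2.0024.
df = n − 2 = 87.
One-sided p ≈ 0.0242, which is < 0.05, so reject H₀.
There is evidence that the true slope on advertising spend is positive.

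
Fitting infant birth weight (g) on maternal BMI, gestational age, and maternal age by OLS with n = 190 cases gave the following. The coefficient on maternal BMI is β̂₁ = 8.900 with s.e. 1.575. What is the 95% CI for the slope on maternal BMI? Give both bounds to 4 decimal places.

(5.7928, 12.0072)

df = n − k − 1 = 190 − 3 − 1 = 186.
t* = t_{0.025, 186} = 1.9728.
Margin = t* × SE = 1.9728 × 1.575 = 3.107160.
CI: 8.900 ± 3.107160 → (5.7928, 12.0072).
With 95% confidence, each one-unit increase in maternal BMI is associated with a change of between 5.7928 and 12.0072 g in infant birth weight, holding the other predictors fixed.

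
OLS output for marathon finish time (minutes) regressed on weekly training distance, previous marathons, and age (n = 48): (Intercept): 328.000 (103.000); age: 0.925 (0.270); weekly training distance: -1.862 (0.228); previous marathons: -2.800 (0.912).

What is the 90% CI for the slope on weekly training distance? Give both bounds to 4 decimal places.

Read off: b = -1.862, SE = 0.228 for weekly training distance.
df = n − k − 1 = 48 − 3 − 1 = 44.
t* = t_{0.05, 44} = 1.68023.
Margin = t* × SE = 1.68023 × 0.228 = 0.383092.
CI: -1.862 ± 0.383092 → (-2.2451, -1.4789).

(-2.2451, -1.4789)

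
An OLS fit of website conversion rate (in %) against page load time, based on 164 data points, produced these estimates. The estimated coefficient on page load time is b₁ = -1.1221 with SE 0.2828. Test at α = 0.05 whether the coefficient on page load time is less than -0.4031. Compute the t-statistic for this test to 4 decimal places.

t = -2.5424

H₀: β₁ = -0.4031 vs H₁: β₁ < -0.4031.
t = (b₁ − β₁⁰)/SE = (-1.1221 − (-0.4031)) / 0.2828 = -2.5424.
df = n − 2 = 164 − 2 = 162.
One-sided p ≈ 0.0060, which is < 0.05, so reject H₀.
There is evidence that the true slope on page load time is below -0.4031 % per unit.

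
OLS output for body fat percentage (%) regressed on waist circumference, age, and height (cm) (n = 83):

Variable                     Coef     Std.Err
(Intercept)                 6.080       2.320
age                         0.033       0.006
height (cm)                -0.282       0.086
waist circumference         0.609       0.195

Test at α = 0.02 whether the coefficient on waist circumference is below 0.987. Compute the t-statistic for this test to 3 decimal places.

t = -1.938

Read off: b = 0.609, SE = 0.195 for waist circumference.
H₀: β₁ = 0.987 vs H₁: β₁ < 0.987.
t = (0.609 − 0.987) / 0.195 = -1.938.
df = n − k − 1 = 83 − 3 − 1 = 79.
One-sided p ≈ 0.0281, which is ≥ 0.02, so fail to reject H₀.
The data do not give significant evidence that the true slope on waist circumference is below 0.987 % per unit, holding the other predictors fixed.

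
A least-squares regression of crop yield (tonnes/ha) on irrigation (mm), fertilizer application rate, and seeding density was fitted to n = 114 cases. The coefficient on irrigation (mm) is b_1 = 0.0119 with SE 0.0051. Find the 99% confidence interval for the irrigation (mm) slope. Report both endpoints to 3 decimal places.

df = n − k − 1 = 114 − 3 − 1 = 110.
t* = t_{0.005, 110} = 2.621265.
Margin = t* × SE = 2.621265 × 0.0051 = 0.01337.
CI: 0.0119 ± 0.01337 → (-0.001, 0.025).
With 99% confidence, each one-unit increase in irrigation (mm) is associated with a change of between -0.001 and 0.025 tonnes/ha in crop yield, holding the other predictors fixed.

(-0.001, 0.025)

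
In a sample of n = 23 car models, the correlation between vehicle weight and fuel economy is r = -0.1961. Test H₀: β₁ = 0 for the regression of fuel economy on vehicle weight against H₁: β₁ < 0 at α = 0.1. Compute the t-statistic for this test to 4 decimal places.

t = r·√(n − 2)/√(1 − r²) = -0.1961·√21/√0.961545 = -0.9164.
df = n − 2 = 21.
One-sided p ≈ 0.1849, which is ≥ 0.1, so fail to reject H₀.
The data do not give significant evidence of a linear association between vehicle weight and fuel economy.

t = -0.9164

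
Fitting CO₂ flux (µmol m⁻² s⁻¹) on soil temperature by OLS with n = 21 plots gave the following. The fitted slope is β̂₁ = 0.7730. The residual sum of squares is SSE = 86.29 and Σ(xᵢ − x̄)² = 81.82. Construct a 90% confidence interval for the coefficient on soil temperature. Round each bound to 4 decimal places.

(0.3656, 1.1804)

MSE = SSE/(n − 2) = 86.29/19 = 4.54158.
SE(β̂₁) = √(MSE/Sₓₓ) = √(4.54158/81.82) = 0.235599.
df = n − 2 = 19.
t* = t_{0.05, 19} = 1.729133.
Margin = t* × SE = 1.729133 × 0.235599 = 0.407382.
CI: 0.7730 ± 0.407382 → (0.3656, 1.1804).
With 90% confidence, each one-unit increase in soil temperature is associated with a change of between 0.3656 and 1.1804 µmol m⁻² s⁻¹ in CO₂ flux.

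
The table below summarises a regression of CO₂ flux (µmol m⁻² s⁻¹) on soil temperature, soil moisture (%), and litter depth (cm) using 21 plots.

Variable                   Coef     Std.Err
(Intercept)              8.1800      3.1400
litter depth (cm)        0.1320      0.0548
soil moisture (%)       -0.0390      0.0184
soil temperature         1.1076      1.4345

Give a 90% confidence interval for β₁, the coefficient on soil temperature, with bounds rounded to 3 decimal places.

Read off: b = 1.1076, SE = 1.4345 for soil temperature.
df = n − k − 1 = 21 − 3 − 1 = 17.
t* = t_{0.05, 17} = 1.739607.
Margin = t* × SE = 1.739607 × 1.4345 = 2.49547.
CI: 1.1076 ± 2.49547 → (-1.388, 3.603).

(-1.388, 3.603)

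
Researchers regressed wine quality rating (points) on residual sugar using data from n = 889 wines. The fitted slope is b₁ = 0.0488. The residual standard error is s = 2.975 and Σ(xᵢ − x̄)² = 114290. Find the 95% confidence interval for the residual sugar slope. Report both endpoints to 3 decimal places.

(0.032, 0.066)

SE(b₁) = s/√Sₓₓ = 2.975/√114290 = 0.0088.
df = n − 2 = 887.
t* = t_{0.025, 887} = 1.962642.
Margin = t* × SE = 1.962642 × 0.0088 = 0.01727.
CI: 0.0488 ± 0.01727 → (0.032, 0.066).
With 95% confidence, each one-unit increase in residual sugar is associated with a change of between 0.032 and 0.066 points in wine quality rating.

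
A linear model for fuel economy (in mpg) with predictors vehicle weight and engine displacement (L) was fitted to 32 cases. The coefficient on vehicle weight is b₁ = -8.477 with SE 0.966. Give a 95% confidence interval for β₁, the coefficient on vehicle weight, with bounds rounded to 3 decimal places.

(-10.453, -6.501)

df = n − k − 1 = 32 − 2 − 1 = 29.
t* = t_{0.025, 29} = 2.04523.
Margin = t* × SE = 2.04523 × 0.966 = 1.97569.
CI: -8.477 ± 1.97569 → (-10.453, -6.501).
With 95% confidence, each one-unit increase in vehicle weight is associated with a change of between -10.453 and -6.501 mpg in fuel economy, holding the other predictors fixed.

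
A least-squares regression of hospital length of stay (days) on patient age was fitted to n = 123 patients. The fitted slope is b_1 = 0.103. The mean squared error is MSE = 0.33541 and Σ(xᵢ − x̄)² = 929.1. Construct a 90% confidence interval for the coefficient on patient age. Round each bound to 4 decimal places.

(0.0715, 0.1345)

SE(b_1) = √(MSE/Sₓₓ) = √(0.33541/929.1) = 0.0190001.
df = n − 2 = 121.
t* = t_{0.05, 121} = 1.657544.
Margin = t* × SE = 1.657544 × 0.0190001 = 0.031494.
CI: 0.103 ± 0.031494 → (0.0715, 0.1345).
With 90% confidence, each one-unit increase in patient age is associated with a change of between 0.0715 and 0.1345 days in hospital length of stay.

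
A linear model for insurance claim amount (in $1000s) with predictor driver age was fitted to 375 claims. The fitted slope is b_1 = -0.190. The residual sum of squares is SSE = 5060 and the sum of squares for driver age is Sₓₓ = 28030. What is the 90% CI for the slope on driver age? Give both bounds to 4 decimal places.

MSE = SSE/(n − 2) = 5060/373 = 13.5657.
SE(b_1) = √(MSE/Sₓₓ) = √(13.5657/28030) = 0.0219993.
df = n − 2 = 373.
t* = t_{0.05, 373} = 1.648949.
Margin = t* × SE = 1.648949 × 0.0219993 = 0.036276.
CI: -0.190 ± 0.036276 → (-0.2263, -0.1537).
With 90% confidence, each one-unit increase in driver age is associated with a change of between -0.2263 and -0.1537 $1000s in insurance claim amount.

(-0.2263, -0.1537)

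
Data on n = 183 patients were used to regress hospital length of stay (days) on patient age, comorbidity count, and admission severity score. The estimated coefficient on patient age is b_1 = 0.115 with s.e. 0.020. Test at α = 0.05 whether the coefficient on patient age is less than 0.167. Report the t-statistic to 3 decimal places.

t = -2.600

H₀: β₁ = 0.167 vs H₁: β₁ < 0.167.
t = (b_1 − β₁⁰)/SE = (0.115 − 0.167) / 0.020 = -2.600.
df = n − k − 1 = 183 − 3 − 1 = 179.
One-sided p ≈ 0.0051, which is < 0.05, so reject H₀.
There is evidence that the true slope on patient age is below 0.167 days per unit, holding the other predictors fixed.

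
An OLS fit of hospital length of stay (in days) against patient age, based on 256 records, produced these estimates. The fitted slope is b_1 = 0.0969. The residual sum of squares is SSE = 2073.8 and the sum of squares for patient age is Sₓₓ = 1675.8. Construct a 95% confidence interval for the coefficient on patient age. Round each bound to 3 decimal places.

(-0.041, 0.234)

MSE = SSE/(n − 2) = 2073.8/254 = 8.16457.
SE(b_1) = √(MSE/Sₓₓ) = √(8.16457/1675.8) = 0.0698.
df = n − 2 = 254.
t* = t_{0.025, 254} = 1.969348.
Margin = t* × SE = 1.969348 × 0.0698 = 0.13746.
CI: 0.0969 ± 0.13746 → (-0.041, 0.234).
With 95% confidence, each one-unit increase in patient age is associated with a change of between -0.041 and 0.234 days in hospital length of stay.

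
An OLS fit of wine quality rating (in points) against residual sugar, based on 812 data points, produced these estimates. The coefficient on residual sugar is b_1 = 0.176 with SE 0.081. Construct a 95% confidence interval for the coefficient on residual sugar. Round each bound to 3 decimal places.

(0.017, 0.335)

df = n − 2 = 812 − 2 = 810.
t* = t_{0.025, 810} = 1.962897.
Margin = t* × SE = 1.962897 × 0.081 = 0.15899.
CI: 0.176 ± 0.15899 → (0.017, 0.335).
With 95% confidence, each one-unit increase in residual sugar is associated with a change of between 0.017 and 0.335 points in wine quality rating.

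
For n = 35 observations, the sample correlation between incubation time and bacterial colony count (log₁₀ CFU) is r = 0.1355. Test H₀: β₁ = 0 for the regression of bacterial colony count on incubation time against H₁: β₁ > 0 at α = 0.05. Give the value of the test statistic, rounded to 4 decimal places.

t = r·√(n − 2)/√(1 − r²) = 0.1355·√33/√0.98164 = 0.7856.
df = n − 2 = 33.
One-sided p ≈ 0.2188, which is ≥ 0.05, so fail to reject H₀.
The data do not give significant evidence of a linear association between incubation time and bacterial colony count.

t = 0.7856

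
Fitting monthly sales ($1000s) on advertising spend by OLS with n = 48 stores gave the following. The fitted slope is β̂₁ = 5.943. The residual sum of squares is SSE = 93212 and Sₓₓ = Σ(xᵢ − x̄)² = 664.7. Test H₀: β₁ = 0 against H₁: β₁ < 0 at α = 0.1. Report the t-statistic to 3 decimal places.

MSE = SSE/(n − 2) = 93212/46 = 2026.35.
SE(β̂₁) = √(MSE/Sₓₓ) = √(2026.35/664.7) = 1.746.
t = 5.943 / 1.746 = 3.404.
df = n − 2 = 46.
One-sided p ≈ 0.9993, which is ≥ 0.1, so fail to reject H₀.
The data do not give significant evidence that the true slope on advertising spend is negative.

t = 3.404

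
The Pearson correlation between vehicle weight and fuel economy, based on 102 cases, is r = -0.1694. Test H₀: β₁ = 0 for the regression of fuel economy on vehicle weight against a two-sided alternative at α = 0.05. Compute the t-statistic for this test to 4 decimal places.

t = -1.7188

t = r·√(n − 2)/√(1 − r²) = -0.1694·√100/√0.971304 = -1.7188.
df = n − 2 = 100.
Two-sided p ≈ 0.0887, which is ≥ 0.05, so fail to reject H₀.
The data do not give significant evidence of a linear association between vehicle weight and fuel economy.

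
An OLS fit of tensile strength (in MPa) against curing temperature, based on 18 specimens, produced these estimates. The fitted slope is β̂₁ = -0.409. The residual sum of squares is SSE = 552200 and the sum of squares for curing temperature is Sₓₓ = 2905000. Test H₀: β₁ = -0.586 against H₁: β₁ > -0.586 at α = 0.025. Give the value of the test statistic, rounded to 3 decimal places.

MSE = SSE/(n − 2) = 552200/16 = 34512.5.
SE(β̂₁) = √(MSE/Sₓₓ) = √(34512.5/2905000) = 0.108997.
t = (-0.409 − (-0.586)) / 0.108997 = 1.624.
df = n − 2 = 16.
One-sided p ≈ 0.0620, which is ≥ 0.025, so fail to reject H₀.
The data do not give significant evidence that the true slope on curing temperature exceeds -0.586 MPa per unit.

t = 1.624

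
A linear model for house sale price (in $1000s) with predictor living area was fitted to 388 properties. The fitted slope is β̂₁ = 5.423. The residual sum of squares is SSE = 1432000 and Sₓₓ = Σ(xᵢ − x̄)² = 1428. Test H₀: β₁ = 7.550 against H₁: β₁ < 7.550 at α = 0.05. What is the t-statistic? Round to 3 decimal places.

t = -1.320

MSE = SSE/(n − 2) = 1432000/386 = 3709.84.
SE(β̂₁) = √(MSE/Sₓₓ) = √(3709.84/1428) = 1.61181.
t = (5.423 − 7.550) / 1.61181 = -1.320.
df = n − 2 = 386.
One-sided p ≈ 0.0939, which is ≥ 0.05, so fail to reject H₀.
The data do not give significant evidence that the true slope on living area is below 7.550 $1000s per unit.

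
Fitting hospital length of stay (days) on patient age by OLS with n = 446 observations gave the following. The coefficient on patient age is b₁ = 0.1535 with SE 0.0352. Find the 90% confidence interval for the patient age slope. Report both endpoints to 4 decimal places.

df = n − 2 = 446 − 2 = 444.
t* = t_{0.05, 444} = 1.648293.
Margin = t* × SE = 1.648293 × 0.0352 = 0.058020.
CI: 0.1535 ± 0.058020 → (0.0955, 0.2115).
With 90% confidence, each one-unit increase in patient age is associated with a change of between 0.0955 and 0.2115 days in hospital length of stay.

(0.0955, 0.2115)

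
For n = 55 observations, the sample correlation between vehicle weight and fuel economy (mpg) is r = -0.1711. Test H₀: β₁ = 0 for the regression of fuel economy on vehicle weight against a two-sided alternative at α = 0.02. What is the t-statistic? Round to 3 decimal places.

t = -1.264

t = r·√(n − 2)/√(1 − r²) = -0.1711·√53/√0.970725 = -1.264.
df = n − 2 = 53.
Two-sided p ≈ 0.2117, which is ≥ 0.02, so fail to reject H₀.
The data do not give significant evidence of a linear association between vehicle weight and fuel economy.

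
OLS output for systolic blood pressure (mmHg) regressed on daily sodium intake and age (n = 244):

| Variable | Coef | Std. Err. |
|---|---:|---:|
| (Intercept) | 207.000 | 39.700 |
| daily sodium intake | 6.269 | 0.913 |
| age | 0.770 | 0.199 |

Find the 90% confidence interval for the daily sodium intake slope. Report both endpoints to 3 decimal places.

Read off: b = 6.269, SE = 0.913 for daily sodium intake.
df = n − k − 1 = 244 − 2 − 1 = 241.
t* = t_{0.05, 241} = 1.651201.
Margin = t* × SE = 1.651201 × 0.913 = 1.50755.
CI: 6.269 ± 1.50755 → (4.761, 7.777).

(4.761, 7.777)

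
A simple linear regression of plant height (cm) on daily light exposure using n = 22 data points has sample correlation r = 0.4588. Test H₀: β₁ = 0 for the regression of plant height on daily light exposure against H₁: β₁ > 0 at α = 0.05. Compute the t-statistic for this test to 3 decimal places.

t = r·√(n − 2)/√(1 − r²) = 0.4588·√20/√0.789503 = 2.309.
df = n − 2 = 20.
One-sided p ≈ 0.0159, which is < 0.05, so reject H₀.
There is evidence of a linear association between daily light exposure and plant height.

t = 2.309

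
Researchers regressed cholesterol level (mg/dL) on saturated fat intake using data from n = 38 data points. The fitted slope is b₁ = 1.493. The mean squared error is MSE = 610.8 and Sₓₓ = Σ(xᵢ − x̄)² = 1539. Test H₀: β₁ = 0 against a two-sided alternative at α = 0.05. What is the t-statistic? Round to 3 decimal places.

SE(b₁) = √(MSE/Sₓₓ) = √(610.8/1539) = 0.629985.
t = 1.493 / 0.629985 = 2.370.
df = n − 2 = 36.
Two-sided p ≈ 0.0233, which is < 0.05, so reject H₀.
There is evidence that saturated fat intake is associated with cholesterol level.

t = 2.370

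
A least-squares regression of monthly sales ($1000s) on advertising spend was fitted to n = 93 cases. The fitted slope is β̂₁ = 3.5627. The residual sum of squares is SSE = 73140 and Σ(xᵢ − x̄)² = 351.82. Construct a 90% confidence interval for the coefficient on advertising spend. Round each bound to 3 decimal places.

MSE = SSE/(n − 2) = 73140/91 = 803.736.
SE(β̂₁) = √(MSE/Sₓₓ) = √(803.736/351.82) = 1.51146.
df = n − 2 = 91.
t* = t_{0.05, 91} = 1.661771.
Margin = t* × SE = 1.661771 × 1.51146 = 2.51170.
CI: 3.5627 ± 2.51170 → (1.051, 6.074).
With 90% confidence, each one-unit increase in advertising spend is associated with a change of between 1.051 and 6.074 $1000s in monthly sales.

(1.051, 6.074)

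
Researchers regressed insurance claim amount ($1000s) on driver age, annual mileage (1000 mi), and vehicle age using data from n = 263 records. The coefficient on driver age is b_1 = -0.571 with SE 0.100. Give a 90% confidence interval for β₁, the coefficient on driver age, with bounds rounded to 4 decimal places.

(-0.7361, -0.4059)

df = n − k − 1 = 263 − 3 − 1 = 259.
t* = t_{0.05, 259} = 1.650758.
Margin = t* × SE = 1.650758 × 0.100 = 0.165076.
CI: -0.571 ± 0.165076 → (-0.7361, -0.4059).
With 90% confidence, each one-unit increase in driver age is associated with a change of between -0.7361 and -0.4059 $1000s in insurance claim amount, holding the other predictors fixed.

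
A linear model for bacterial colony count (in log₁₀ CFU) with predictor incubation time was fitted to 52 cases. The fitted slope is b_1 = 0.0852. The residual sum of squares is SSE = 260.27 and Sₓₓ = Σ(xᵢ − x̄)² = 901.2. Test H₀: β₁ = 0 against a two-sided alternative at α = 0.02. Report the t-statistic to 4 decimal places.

MSE = SSE/(n − 2) = 260.27/50 = 5.2054.
SE(b_1) = √(MSE/Sₓₓ) = √(5.2054/901.2) = 0.0760005.
t = 0.0852 / 0.0760005 = 1.1210.
df = n − 2 = 50.
Two-sided p ≈ 0.2676, which is ≥ 0.02, so fail to reject H₀.
The data do not give significant evidence of an association between incubation time and bacterial colony count.

t = 1.1210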